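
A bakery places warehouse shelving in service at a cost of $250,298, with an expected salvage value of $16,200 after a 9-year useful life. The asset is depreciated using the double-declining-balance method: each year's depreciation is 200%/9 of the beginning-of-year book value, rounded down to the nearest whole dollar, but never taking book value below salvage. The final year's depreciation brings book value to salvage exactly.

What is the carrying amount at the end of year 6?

$55,412

Depreciable base = $250,298 − $16,200 = $234,098.
Year 1: ⌊$250,298 × 200%/9⌋ = $55,621. Book value $194,677.
Year 2: ⌊$194,677 × 200%/9⌋ = $43,261. Book value $151,416.
Year 3: ⌊$151,416 × 200%/9⌋ = $33,648. Book value $117,768.
Year 4: ⌊$117,768 × 200%/9⌋ = $26,170. Book value $91,598.
Year 5: ⌊$91,598 × 200%/9⌋ = $20,355. Book value $71,243.
Year 6: ⌊$71,243 × 200%/9⌋ = $15,831. Book value $55,412.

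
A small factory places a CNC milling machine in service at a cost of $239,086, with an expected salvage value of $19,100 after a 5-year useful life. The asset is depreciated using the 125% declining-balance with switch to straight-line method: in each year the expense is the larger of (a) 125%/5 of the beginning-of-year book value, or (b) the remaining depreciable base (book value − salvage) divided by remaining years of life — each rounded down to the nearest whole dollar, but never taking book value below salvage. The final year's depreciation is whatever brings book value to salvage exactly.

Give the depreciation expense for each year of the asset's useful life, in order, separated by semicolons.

$59,771; $44,828; $38,462; $38,462; $38,463

Depreciable base = $239,086 − $19,100 = $219,986.
Year 1: DB = ⌊$239,086 × 125%/5⌋ = $59,771; SL = ⌊$219,986/5⌋ = $43,997 → take DB $59,771. Book value $179,315.
Year 2: DB = ⌊$179,315 × 125%/5⌋ = $44,828; SL = ⌊$160,215/4⌋ = $40,053 → take DB $44,828. Book value $134,487.
Year 3: DB = ⌊$134,487 × 125%/5⌋ = $33,621; SL = ⌊$115,387/3⌋ = $38,462 → take SL $38,462. Book value $96,025.
Year 4: DB = ⌊$96,025 × 125%/5⌋ = $24,006; SL = ⌊$76,925/2⌋ = $38,462 → take SL $38,462. Book value $57,563.
Year 5 (final): $57,563 − $19,100 = $38,463. Book value $19,100.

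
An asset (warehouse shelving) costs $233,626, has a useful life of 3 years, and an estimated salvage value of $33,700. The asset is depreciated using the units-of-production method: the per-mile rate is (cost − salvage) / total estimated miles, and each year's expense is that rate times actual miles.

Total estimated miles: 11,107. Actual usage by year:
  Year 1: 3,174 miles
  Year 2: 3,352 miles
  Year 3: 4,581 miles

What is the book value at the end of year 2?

$116,158

Depreciable base = $233,626 − $33,700 = $199,926.
Rate = $199,926 / 11,107 miles = $18 per mile.
Year 1: 3,174 × $18 = $57,132. Book value $176,494.
Year 2: 3,352 × $18 = $60,336. Book value $116,158.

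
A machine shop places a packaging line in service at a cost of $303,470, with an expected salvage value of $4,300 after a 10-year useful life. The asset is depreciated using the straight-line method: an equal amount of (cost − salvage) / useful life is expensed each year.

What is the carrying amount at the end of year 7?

$94,051

Depreciable base = $303,470 − $4,300 = $299,170.
Annual expense = $299,170 / 10 = $29,917.
End of year 1: book value $273,553.
End of year 2: book value $243,636.
End of year 3: book value $213,719.
End of year 4: book value $183,802.
End of year 5: book value $153,885.
End of year 6: book value $123,968.
End of year 7: book value $94,051.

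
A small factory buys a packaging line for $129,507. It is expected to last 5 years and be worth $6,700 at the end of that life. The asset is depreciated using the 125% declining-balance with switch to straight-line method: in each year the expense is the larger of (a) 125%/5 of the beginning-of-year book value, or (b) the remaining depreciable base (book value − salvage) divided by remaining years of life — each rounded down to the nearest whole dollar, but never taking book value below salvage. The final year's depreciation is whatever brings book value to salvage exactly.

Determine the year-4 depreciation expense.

Depreciable base = $129,507 − $6,700 = $122,807.
Year 1: DB = ⌊$129,507 × 125%/5⌋ = $32,376; SL = ⌊$122,807/5⌋ = $24,561 → take DB $32,376. Book value $97,131.
Year 2: DB = ⌊$97,131 × 125%/5⌋ = $24,282; SL = ⌊$90,431/4⌋ = $22,607 → take DB $24,282. Book value $72,849.
Year 3: DB = ⌊$72,849 × 125%/5⌋ = $18,212; SL = ⌊$66,149/3⌋ = $22,049 → take SL $22,049. Book value $50,800.
Year 4: DB = ⌊$50,800 × 125%/5⌋ = $12,700; SL = ⌊$44,100/2⌋ = $22,050 → take SL $22,050. Book value $28,750.

$22,050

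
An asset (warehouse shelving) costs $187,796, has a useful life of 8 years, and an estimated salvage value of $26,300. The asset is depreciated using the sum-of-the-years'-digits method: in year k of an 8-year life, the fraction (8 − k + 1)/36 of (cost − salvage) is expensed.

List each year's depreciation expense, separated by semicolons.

Depreciable base = $187,796 − $26,300 = $161,496.
Sum of the years' digits = 8+7+6+5+4+3+2+1 = 36.
Year 1: $161,496 × 8/36 = $35,888. Book value $151,908.
Year 2: $161,496 × 7/36 = $31,402. Book value $120,506.
Year 3: $161,496 × 6/36 = $26,916. Book value $93,590.
Year 4: $161,496 × 5/36 = $22,430. Book value $71,160.
Year 5: $161,496 × 4/36 = $17,944. Book value $53,216.
Year 6: $161,496 × 3/36 = $13,458. Book value $39,758.
Year 7: $161,496 × 2/36 = $8,972. Book value $30,786.
Year 8: $161,496 × 1/36 = $4,486. Book value $26,300.

$35,888; $31,402; $26,916; $22,430; $17,944; $13,458; $8,972; $4,486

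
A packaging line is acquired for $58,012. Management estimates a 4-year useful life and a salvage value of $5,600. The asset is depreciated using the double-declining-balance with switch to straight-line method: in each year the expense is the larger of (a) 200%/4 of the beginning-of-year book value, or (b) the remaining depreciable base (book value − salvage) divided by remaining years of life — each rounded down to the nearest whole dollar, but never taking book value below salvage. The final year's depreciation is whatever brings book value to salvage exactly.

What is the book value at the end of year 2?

Depreciable base = $58,012 − $5,600 = $52,412.
Year 1: DB = ⌊$58,012 × 200%/4⌋ = $29,006; SL = ⌊$52,412/4⌋ = $13,103 → take DB $29,006. Book value $29,006.
Year 2: DB = ⌊$29,006 × 200%/4⌋ = $14,503; SL = ⌊$23,406/3⌋ = $7,802 → take DB $14,503. Book value $14,503.

$14,503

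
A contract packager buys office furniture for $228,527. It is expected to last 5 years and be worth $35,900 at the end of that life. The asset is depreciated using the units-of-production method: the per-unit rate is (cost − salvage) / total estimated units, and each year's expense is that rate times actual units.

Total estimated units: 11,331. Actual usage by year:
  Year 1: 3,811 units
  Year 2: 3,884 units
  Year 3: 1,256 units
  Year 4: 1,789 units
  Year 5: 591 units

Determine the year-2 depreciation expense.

Depreciable base = $228,527 − $35,900 = $192,627.
Rate = $192,627 / 11,331 units = $17 per unit.
Year 1: 3,811 × $17 = $64,787. Book value $163,740.
Year 2: 3,884 × $17 = $66,028. Book value $97,712.

$66,028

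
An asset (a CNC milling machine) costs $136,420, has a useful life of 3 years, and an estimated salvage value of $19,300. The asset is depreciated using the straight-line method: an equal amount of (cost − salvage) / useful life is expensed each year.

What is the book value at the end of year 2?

$58,340

Depreciable base = $136,420 − $19,300 = $117,120.
Annual expense = $117,120 / 3 = $39,040.
End of year 1: book value $97,380.
End of year 2: book value $58,340.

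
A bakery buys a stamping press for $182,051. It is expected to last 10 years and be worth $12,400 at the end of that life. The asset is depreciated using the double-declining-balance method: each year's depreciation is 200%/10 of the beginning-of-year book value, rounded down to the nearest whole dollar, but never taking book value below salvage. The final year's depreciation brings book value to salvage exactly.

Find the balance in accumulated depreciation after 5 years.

$122,395

Depreciable base = $182,051 − $12,400 = $169,651.
Year 1: ⌊$182,051 × 200%/10⌋ = $36,410. Book value $145,641.
Year 2: ⌊$145,641 × 200%/10⌋ = $29,128. Book value $116,513.
Year 3: ⌊$116,513 × 200%/10⌋ = $23,302. Book value $93,211.
Year 4: ⌊$93,211 × 200%/10⌋ = $18,642. Book value $74,569.
Year 5: ⌊$74,569 × 200%/10⌋ = $14,913. Book value $59,656.
Accumulated through year 5 = $182,051 − $59,656 = $122,395.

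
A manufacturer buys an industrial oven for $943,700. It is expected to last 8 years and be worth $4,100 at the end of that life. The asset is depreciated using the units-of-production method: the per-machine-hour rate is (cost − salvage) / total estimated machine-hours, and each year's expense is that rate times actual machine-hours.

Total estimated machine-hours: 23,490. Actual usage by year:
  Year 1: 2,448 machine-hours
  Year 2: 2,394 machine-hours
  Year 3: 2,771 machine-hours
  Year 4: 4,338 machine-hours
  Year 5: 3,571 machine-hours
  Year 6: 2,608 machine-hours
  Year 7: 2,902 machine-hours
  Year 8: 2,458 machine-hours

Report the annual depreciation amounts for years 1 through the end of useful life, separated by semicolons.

Depreciable base = $943,700 − $4,100 = $939,600.
Rate = $939,600 / 23,490 machine-hours = $40 per machine-hour.
Year 1: 2,448 × $40 = $97,920. Book value $845,780.
Year 2: 2,394 × $40 = $95,760. Book value $750,020.
Year 3: 2,771 × $40 = $110,840. Book value $639,180.
Year 4: 4,338 × $40 = $173,520. Book value $465,660.
Year 5: 3,571 × $40 = $142,840. Book value $322,820.
Year 6: 2,608 × $40 = $104,320. Book value $218,500.
Year 7: 2,902 × $40 = $116,080. Book value $102,420.
Year 8: 2,458 × $40 = $98,320. Book value $4,100.

$97,920; $95,760; $110,840; $173,520; $142,840; $104,320; $116,080; $98,320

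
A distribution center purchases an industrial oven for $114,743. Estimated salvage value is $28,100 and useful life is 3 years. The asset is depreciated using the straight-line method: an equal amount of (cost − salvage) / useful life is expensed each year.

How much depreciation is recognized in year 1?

Depreciable base = $114,743 − $28,100 = $86,643.
Annual expense = $86,643 / 3 = $28,881.

$28,881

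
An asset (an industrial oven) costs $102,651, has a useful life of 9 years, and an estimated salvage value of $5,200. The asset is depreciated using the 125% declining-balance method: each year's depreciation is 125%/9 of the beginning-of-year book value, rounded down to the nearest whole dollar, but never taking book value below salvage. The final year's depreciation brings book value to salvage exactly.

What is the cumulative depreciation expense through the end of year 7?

$66,609

Depreciable base = $102,651 − $5,200 = $97,451.
Year 1: ⌊$102,651 × 125%/9⌋ = $14,257. Book value $88,394.
Year 2: ⌊$88,394 × 125%/9⌋ = $12,276. Book value $76,118.
Year 3: ⌊$76,118 × 125%/9⌋ = $10,571. Book value $65,547.
Year 4: ⌊$65,547 × 125%/9⌋ = $9,103. Book value $56,444.
Year 5: ⌊$56,444 × 125%/9⌋ = $7,839. Book value $48,605.
Year 6: ⌊$48,605 × 125%/9⌋ = $6,750. Book value $41,855.
Year 7: ⌊$41,855 × 125%/9⌋ = $5,813. Book value $36,042.
Accumulated through year 7 = $102,651 − $36,042 = $66,609.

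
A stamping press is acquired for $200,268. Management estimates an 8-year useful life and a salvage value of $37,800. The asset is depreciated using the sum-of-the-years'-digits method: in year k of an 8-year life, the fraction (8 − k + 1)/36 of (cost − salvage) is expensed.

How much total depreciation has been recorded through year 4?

$117,338

Depreciable base = $200,268 − $37,800 = $162,468.
Sum of the years' digits = 8+7+6+5+4+3+2+1 = 36.
Year 1: $162,468 × 8/36 = $36,104. Book value $164,164.
Year 2: $162,468 × 7/36 = $31,591. Book value $132,573.
Year 3: $162,468 × 6/36 = $27,078. Book value $105,495.
Year 4: $162,468 × 5/36 = $22,565. Book value $82,930.
Accumulated through year 4 = $200,268 − $82,930 = $117,338.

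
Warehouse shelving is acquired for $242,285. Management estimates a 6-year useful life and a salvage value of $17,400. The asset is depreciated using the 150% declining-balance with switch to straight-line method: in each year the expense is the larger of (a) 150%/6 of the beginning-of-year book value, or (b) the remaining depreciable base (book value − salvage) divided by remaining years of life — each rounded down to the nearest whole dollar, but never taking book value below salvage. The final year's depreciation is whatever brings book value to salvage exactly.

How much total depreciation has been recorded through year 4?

$168,341

Depreciable base = $242,285 − $17,400 = $224,885.
Year 1: DB = ⌊$242,285 × 150%/6⌋ = $60,571; SL = ⌊$224,885/6⌋ = $37,480 → take DB $60,571. Book value $181,714.
Year 2: DB = ⌊$181,714 × 150%/6⌋ = $45,428; SL = ⌊$164,314/5⌋ = $32,862 → take DB $45,428. Book value $136,286.
Year 3: DB = ⌊$136,286 × 150%/6⌋ = $34,071; SL = ⌊$118,886/4⌋ = $29,721 → take DB $34,071. Book value $102,215.
Year 4: DB = ⌊$102,215 × 150%/6⌋ = $25,553; SL = ⌊$84,815/3⌋ = $28,271 → take SL $28,271. Book value $73,944.
Accumulated through year 4 = $242,285 − $73,944 = $168,341.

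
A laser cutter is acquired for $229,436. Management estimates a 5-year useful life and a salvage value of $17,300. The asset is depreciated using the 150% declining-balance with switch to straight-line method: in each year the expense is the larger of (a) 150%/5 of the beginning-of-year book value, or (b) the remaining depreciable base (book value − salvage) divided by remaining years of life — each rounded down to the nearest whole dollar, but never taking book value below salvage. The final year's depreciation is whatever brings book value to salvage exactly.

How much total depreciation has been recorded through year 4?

$181,437

Depreciable base = $229,436 − $17,300 = $212,136.
Year 1: DB = ⌊$229,436 × 150%/5⌋ = $68,830; SL = ⌊$212,136/5⌋ = $42,427 → take DB $68,830. Book value $160,606.
Year 2: DB = ⌊$160,606 × 150%/5⌋ = $48,181; SL = ⌊$143,306/4⌋ = $35,826 → take DB $48,181. Book value $112,425.
Year 3: DB = ⌊$112,425 × 150%/5⌋ = $33,727; SL = ⌊$95,125/3⌋ = $31,708 → take DB $33,727. Book value $78,698.
Year 4: DB = ⌊$78,698 × 150%/5⌋ = $23,609; SL = ⌊$61,398/2⌋ = $30,699 → take SL $30,699. Book value $47,999.
Accumulated through year 4 = $229,436 − $47,999 = $181,437.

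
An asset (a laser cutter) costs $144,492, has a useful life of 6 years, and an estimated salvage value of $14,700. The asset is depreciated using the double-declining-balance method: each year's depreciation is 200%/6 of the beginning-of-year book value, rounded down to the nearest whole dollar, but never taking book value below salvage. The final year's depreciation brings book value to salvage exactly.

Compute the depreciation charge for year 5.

$9,514

Depreciable base = $144,492 − $14,700 = $129,792.
Year 1: ⌊$144,492 × 200%/6⌋ = $48,164. Book value $96,328.
Year 2: ⌊$96,328 × 200%/6⌋ = $32,109. Book value $64,219.
Year 3: ⌊$64,219 × 200%/6⌋ = $21,406. Book value $42,813.
Year 4: ⌊$42,813 × 200%/6⌋ = $14,271. Book value $28,542.
Year 5: ⌊$28,542 × 200%/6⌋ = $9,514. Book value $19,028.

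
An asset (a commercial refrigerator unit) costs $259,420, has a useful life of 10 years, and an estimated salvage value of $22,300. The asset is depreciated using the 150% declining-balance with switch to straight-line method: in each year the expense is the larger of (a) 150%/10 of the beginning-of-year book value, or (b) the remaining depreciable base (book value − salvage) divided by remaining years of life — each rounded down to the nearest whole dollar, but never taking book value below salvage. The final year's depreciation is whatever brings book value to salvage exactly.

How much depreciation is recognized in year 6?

Depreciable base = $259,420 − $22,300 = $237,120.
Year 1: DB = ⌊$259,420 × 150%/10⌋ = $38,913; SL = ⌊$237,120/10⌋ = $23,712 → take DB $38,913. Book value $220,507.
Year 2: DB = ⌊$220,507 × 150%/10⌋ = $33,076; SL = ⌊$198,207/9⌋ = $22,023 → take DB $33,076. Book value $187,431.
Year 3: DB = ⌊$187,431 × 150%/10⌋ = $28,114; SL = ⌊$165,131/8⌋ = $20,641 → take DB $28,114. Book value $159,317.
Year 4: DB = ⌊$159,317 × 150%/10⌋ = $23,897; SL = ⌊$137,017/7⌋ = $19,573 → take DB $23,897. Book value $135,420.
Year 5: DB = ⌊$135,420 × 150%/10⌋ = $20,313; SL = ⌊$113,120/6⌋ = $18,853 → take DB $20,313. Book value $115,107.
Year 6: DB = ⌊$115,107 × 150%/10⌋ = $17,266; SL = ⌊$92,807/5⌋ = $18,561 → take SL $18,561. Book value $96,546.

$18,561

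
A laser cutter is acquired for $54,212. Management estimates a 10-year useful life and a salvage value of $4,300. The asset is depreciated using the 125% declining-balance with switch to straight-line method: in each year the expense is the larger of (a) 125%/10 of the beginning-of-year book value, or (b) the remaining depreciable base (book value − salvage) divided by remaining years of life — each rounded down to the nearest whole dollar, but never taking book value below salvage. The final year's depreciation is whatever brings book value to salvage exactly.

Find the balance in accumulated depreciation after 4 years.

Depreciable base = $54,212 − $4,300 = $49,912.
Year 1: DB = ⌊$54,212 × 125%/10⌋ = $6,776; SL = ⌊$49,912/10⌋ = $4,991 → take DB $6,776. Book value $47,436.
Year 2: DB = ⌊$47,436 × 125%/10⌋ = $5,929; SL = ⌊$43,136/9⌋ = $4,792 → take DB $5,929. Book value $41,507.
Year 3: DB = ⌊$41,507 × 125%/10⌋ = $5,188; SL = ⌊$37,207/8⌋ = $4,650 → take DB $5,188. Book value $36,319.
Year 4: DB = ⌊$36,319 × 125%/10⌋ = $4,539; SL = ⌊$32,019/7⌋ = $4,574 → take SL $4,574. Book value $31,745.
Accumulated through year 4 = $54,212 − $31,745 = $22,467.

$22,467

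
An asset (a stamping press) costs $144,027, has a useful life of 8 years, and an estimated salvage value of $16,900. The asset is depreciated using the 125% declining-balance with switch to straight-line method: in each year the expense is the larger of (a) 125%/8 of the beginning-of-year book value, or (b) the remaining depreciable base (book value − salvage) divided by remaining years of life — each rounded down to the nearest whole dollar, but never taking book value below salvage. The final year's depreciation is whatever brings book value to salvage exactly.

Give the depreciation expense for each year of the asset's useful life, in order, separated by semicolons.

Depreciable base = $144,027 − $16,900 = $127,127.
Year 1: DB = ⌊$144,027 × 125%/8⌋ = $22,504; SL = ⌊$127,127/8⌋ = $15,890 → take DB $22,504. Book value $121,523.
Year 2: DB = ⌊$121,523 × 125%/8⌋ = $18,987; SL = ⌊$104,623/7⌋ = $14,946 → take DB $18,987. Book value $102,536.
Year 3: DB = ⌊$102,536 × 125%/8⌋ = $16,021; SL = ⌊$85,636/6⌋ = $14,272 → take DB $16,021. Book value $86,515.
Year 4: DB = ⌊$86,515 × 125%/8⌋ = $13,517; SL = ⌊$69,615/5⌋ = $13,923 → take SL $13,923. Book value $72,592.
Year 5: DB = ⌊$72,592 × 125%/8⌋ = $11,342; SL = ⌊$55,692/4⌋ = $13,923 → take SL $13,923. Book value $58,669.
Year 6: DB = ⌊$58,669 × 125%/8⌋ = $9,167; SL = ⌊$41,769/3⌋ = $13,923 → take SL $13,923. Book value $44,746.
Year 7: DB = ⌊$44,746 × 125%/8⌋ = $6,991; SL = ⌊$27,846/2⌋ = $13,923 → take SL $13,923. Book value $30,823.
Year 8 (final): $30,823 − $16,900 = $13,923. Book value $16,900.

$22,504; $18,987; $16,021; $13,923; $13,923; $13,923; $13,923; $13,923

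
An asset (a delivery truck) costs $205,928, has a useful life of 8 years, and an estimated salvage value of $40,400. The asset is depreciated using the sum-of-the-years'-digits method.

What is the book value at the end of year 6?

$54,194

Depreciable base = $205,928 − $40,400 = $165,528.
Sum of the years' digits = 8+7+6+5+4+3+2+1 = 36.
Year 1: $165,528 × 8/36 = $36,784. Book value $169,144.
Year 2: $165,528 × 7/36 = $32,186. Book value $136,958.
Year 3: $165,528 × 6/36 = $27,588. Book value $109,370.
Year 4: $165,528 × 5/36 = $22,990. Book value $86,380.
Year 5: $165,528 × 4/36 = $18,392. Book value $67,988.
Year 6: $165,528 × 3/36 = $13,794. Book value $54,194.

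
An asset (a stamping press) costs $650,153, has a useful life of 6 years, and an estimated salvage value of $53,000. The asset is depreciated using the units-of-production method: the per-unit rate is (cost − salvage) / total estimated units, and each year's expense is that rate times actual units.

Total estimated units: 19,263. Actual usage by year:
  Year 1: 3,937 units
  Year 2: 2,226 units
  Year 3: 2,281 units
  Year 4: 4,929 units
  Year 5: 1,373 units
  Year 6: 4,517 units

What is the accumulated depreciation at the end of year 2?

Depreciable base = $650,153 − $53,000 = $597,153.
Rate = $597,153 / 19,263 units = $31 per unit.
Year 1: 3,937 × $31 = $122,047. Book value $528,106.
Year 2: 2,226 × $31 = $69,006. Book value $459,100.
Accumulated through year 2 = $650,153 − $459,100 = $191,053.

$191,053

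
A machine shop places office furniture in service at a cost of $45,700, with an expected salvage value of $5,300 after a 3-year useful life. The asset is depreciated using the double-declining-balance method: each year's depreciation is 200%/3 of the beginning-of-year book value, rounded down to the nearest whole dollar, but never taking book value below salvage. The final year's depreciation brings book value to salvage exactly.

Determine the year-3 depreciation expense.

$0

Depreciable base = $45,700 − $5,300 = $40,400.
Year 1: ⌊$45,700 × 200%/3⌋ = $30,466. Book value $15,234.
Year 2: ⌊$15,234 × 200%/3⌋ = $10,156, capped at $9,934. Book value $5,300.
Year 3 (final): $5,300 − $5,300 = $0. Book value $5,300.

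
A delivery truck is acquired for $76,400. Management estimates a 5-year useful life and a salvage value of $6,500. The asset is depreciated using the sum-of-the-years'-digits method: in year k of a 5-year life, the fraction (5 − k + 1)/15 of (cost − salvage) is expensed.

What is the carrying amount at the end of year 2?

Depreciable base = $76,400 − $6,500 = $69,900.
Sum of the years' digits = 5+4+3+2+1 = 15.
Year 1: $69,900 × 5/15 = $23,300. Book value $53,100.
Year 2: $69,900 × 4/15 = $18,640. Book value $34,460.

$34,460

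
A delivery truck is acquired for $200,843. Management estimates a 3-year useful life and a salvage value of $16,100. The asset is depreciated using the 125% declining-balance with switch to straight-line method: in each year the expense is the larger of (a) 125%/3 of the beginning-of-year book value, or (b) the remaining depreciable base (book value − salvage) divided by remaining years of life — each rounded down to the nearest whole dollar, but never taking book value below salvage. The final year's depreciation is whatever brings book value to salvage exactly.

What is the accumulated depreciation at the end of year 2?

Depreciable base = $200,843 − $16,100 = $184,743.
Year 1: DB = ⌊$200,843 × 125%/3⌋ = $83,684; SL = ⌊$184,743/3⌋ = $61,581 → take DB $83,684. Book value $117,159.
Year 2: DB = ⌊$117,159 × 125%/3⌋ = $48,816; SL = ⌊$101,059/2⌋ = $50,529 → take SL $50,529. Book value $66,630.
Accumulated through year 2 = $200,843 − $66,630 = $134,213.

$134,213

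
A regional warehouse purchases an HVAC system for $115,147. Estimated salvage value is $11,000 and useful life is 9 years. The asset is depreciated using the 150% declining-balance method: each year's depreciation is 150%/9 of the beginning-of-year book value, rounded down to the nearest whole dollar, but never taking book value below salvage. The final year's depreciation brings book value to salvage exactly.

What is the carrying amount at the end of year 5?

Depreciable base = $115,147 − $11,000 = $104,147.
Year 1: ⌊$115,147 × 150%/9⌋ = $19,191. Book value $95,956.
Year 2: ⌊$95,956 × 150%/9⌋ = $15,992. Book value $79,964.
Year 3: ⌊$79,964 × 150%/9⌋ = $13,327. Book value $66,637.
Year 4: ⌊$66,637 × 150%/9⌋ = $11,106. Book value $55,531.
Year 5: ⌊$55,531 × 150%/9⌋ = $9,255. Book value $46,276.

$46,276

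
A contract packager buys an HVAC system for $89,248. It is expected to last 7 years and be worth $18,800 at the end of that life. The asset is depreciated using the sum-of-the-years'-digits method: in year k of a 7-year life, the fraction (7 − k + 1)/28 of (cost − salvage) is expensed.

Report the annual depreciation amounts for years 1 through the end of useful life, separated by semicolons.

$17,612; $15,096; $12,580; $10,064; $7,548; $5,032; $2,516

Depreciable base = $89,248 − $18,800 = $70,448.
Sum of the years' digits = 7+6+5+4+3+2+1 = 28.
Year 1: $70,448 × 7/28 = $17,612. Book value $71,636.
Year 2: $70,448 × 6/28 = $15,096. Book value $56,540.
Year 3: $70,448 × 5/28 = $12,580. Book value $43,960.
Year 4: $70,448 × 4/28 = $10,064. Book value $33,896.
Year 5: $70,448 × 3/28 = $7,548. Book value $26,348.
Year 6: $70,448 × 2/28 = $5,032. Book value $21,316.
Year 7: $70,448 × 1/28 = $2,516. Book value $18,800.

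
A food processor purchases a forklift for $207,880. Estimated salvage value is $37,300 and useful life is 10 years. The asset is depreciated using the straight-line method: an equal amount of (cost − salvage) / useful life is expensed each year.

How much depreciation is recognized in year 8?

$17,058

Depreciable base = $207,880 − $37,300 = $170,580.
Annual expense = $170,580 / 10 = $17,058.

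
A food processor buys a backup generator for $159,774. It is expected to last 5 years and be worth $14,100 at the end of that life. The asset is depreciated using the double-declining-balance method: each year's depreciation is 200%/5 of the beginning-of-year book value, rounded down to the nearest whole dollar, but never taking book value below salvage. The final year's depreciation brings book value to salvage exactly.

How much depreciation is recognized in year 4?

$13,804

Depreciable base = $159,774 − $14,100 = $145,674.
Year 1: ⌊$159,774 × 200%/5⌋ = $63,909. Book value $95,865.
Year 2: ⌊$95,865 × 200%/5⌋ = $38,346. Book value $57,519.
Year 3: ⌊$57,519 × 200%/5⌋ = $23,007. Book value $34,512.
Year 4: ⌊$34,512 × 200%/5⌋ = $13,804. Book value $20,708.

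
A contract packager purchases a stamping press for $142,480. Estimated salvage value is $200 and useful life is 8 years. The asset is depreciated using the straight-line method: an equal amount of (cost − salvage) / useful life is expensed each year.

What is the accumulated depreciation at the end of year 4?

$71,140

Depreciable base = $142,480 − $200 = $142,280.
Annual expense = $142,280 / 8 = $17,785.
End of year 1: book value $124,695.
End of year 2: book value $106,910.
End of year 3: book value $89,125.
End of year 4: book value $71,340.
Accumulated through year 4 = $142,480 − $71,340 = $71,140.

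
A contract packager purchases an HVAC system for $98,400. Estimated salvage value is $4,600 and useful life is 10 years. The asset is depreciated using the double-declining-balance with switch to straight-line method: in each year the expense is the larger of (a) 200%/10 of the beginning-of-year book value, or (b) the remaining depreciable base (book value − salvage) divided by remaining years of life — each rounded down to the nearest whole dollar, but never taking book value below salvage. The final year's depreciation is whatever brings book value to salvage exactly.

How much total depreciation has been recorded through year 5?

Depreciable base = $98,400 − $4,600 = $93,800.
Year 1: DB = ⌊$98,400 × 200%/10⌋ = $19,680; SL = ⌊$93,800/10⌋ = $9,380 → take DB $19,680. Book value $78,720.
Year 2: DB = ⌊$78,720 × 200%/10⌋ = $15,744; SL = ⌊$74,120/9⌋ = $8,235 → take DB $15,744. Book value $62,976.
Year 3: DB = ⌊$62,976 × 200%/10⌋ = $12,595; SL = ⌊$58,376/8⌋ = $7,297 → take DB $12,595. Book value $50,381.
Year 4: DB = ⌊$50,381 × 200%/10⌋ = $10,076; SL = ⌊$45,781/7⌋ = $6,540 → take DB $10,076. Book value $40,305.
Year 5: DB = ⌊$40,305 × 200%/10⌋ = $8,061; SL = ⌊$35,705/6⌋ = $5,950 → take DB $8,061. Book value $32,244.
Accumulated through year 5 = $98,400 − $32,244 = $66,156.

$66,156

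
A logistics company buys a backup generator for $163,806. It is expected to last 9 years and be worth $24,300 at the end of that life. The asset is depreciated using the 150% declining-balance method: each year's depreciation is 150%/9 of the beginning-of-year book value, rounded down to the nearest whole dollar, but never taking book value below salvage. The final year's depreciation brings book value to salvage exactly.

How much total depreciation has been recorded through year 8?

Depreciable base = $163,806 − $24,300 = $139,506.
Year 1: ⌊$163,806 × 150%/9⌋ = $27,301. Book value $136,505.
Year 2: ⌊$136,505 × 150%/9⌋ = $22,750. Book value $113,755.
Year 3: ⌊$113,755 × 150%/9⌋ = $18,959. Book value $94,796.
Year 4: ⌊$94,796 × 150%/9⌋ = $15,799. Book value $78,997.
Year 5: ⌊$78,997 × 150%/9⌋ = $13,166. Book value $65,831.
Year 6: ⌊$65,831 × 150%/9⌋ = $10,971. Book value $54,860.
Year 7: ⌊$54,860 × 150%/9⌋ = $9,143. Book value $45,717.
Year 8: ⌊$45,717 × 150%/9⌋ = $7,619. Book value $38,098.
Accumulated through year 8 = $163,806 − $38,098 = $125,708.

$125,708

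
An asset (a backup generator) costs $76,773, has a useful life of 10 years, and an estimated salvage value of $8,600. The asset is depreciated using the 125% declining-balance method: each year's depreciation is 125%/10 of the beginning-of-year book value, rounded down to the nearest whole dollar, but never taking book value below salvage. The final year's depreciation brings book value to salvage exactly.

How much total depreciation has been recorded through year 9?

Depreciable base = $76,773 − $8,600 = $68,173.
Year 1: ⌊$76,773 × 125%/10⌋ = $9,596. Book value $67,177.
Year 2: ⌊$67,177 × 125%/10⌋ = $8,397. Book value $58,780.
Year 3: ⌊$58,780 × 125%/10⌋ = $7,347. Book value $51,433.
Year 4: ⌊$51,433 × 125%/10⌋ = $6,429. Book value $45,004.
Year 5: ⌊$45,004 × 125%/10⌋ = $5,625. Book value $39,379.
Year 6: ⌊$39,379 × 125%/10⌋ = $4,922. Book value $34,457.
Year 7: ⌊$34,457 × 125%/10⌋ = $4,307. Book value $30,150.
Year 8: ⌊$30,150 × 125%/10⌋ = $3,768. Book value $26,382.
Year 9: ⌊$26,382 × 125%/10⌋ = $3,297. Book value $23,085.
Accumulated through year 9 = $76,773 − $23,085 = $53,688.

$53,688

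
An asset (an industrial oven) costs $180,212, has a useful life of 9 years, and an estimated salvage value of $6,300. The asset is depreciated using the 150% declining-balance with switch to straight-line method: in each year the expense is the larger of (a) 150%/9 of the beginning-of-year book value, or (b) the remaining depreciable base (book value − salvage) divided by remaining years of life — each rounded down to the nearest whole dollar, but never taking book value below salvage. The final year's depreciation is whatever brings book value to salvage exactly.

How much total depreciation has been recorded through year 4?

$93,303

Depreciable base = $180,212 − $6,300 = $173,912.
Year 1: DB = ⌊$180,212 × 150%/9⌋ = $30,035; SL = ⌊$173,912/9⌋ = $19,323 → take DB $30,035. Book value $150,177.
Year 2: DB = ⌊$150,177 × 150%/9⌋ = $25,029; SL = ⌊$143,877/8⌋ = $17,984 → take DB $25,029. Book value $125,148.
Year 3: DB = ⌊$125,148 × 150%/9⌋ = $20,858; SL = ⌊$118,848/7⌋ = $16,978 → take DB $20,858. Book value $104,290.
Year 4: DB = ⌊$104,290 × 150%/9⌋ = $17,381; SL = ⌊$97,990/6⌋ = $16,331 → take DB $17,381. Book value $86,909.
Accumulated through year 4 = $180,212 − $86,909 = $93,303.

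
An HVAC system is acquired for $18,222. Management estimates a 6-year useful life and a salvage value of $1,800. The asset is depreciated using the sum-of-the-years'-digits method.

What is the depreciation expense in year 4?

$2,346

Depreciable base = $18,222 − $1,800 = $16,422.
Sum of the years' digits = 6+5+4+3+2+1 = 21.
Year 1: $16,422 × 6/21 = $4,692. Book value $13,530.
Year 2: $16,422 × 5/21 = $3,910. Book value $9,620.
Year 3: $16,422 × 4/21 = $3,128. Book value $6,492.
Year 4: $16,422 × 3/21 = $2,346. Book value $4,146.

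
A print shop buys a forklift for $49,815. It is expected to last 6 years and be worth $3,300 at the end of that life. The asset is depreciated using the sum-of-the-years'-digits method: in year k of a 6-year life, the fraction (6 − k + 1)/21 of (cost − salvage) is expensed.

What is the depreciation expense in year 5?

Depreciable base = $49,815 − $3,300 = $46,515.
Sum of the years' digits = 6+5+4+3+2+1 = 21.
Year 1: $46,515 × 6/21 = $13,290. Book value $36,525.
Year 2: $46,515 × 5/21 = $11,075. Book value $25,450.
Year 3: $46,515 × 4/21 = $8,860. Book value $16,590.
Year 4: $46,515 × 3/21 = $6,645. Book value $9,945.
Year 5: $46,515 × 2/21 = $4,430. Book value $5,515.

$4,430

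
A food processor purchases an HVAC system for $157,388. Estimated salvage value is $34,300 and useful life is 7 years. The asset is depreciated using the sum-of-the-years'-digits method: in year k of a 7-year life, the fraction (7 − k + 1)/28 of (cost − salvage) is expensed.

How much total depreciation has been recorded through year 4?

$96,712

Depreciable base = $157,388 − $34,300 = $123,088.
Sum of the years' digits = 7+6+5+4+3+2+1 = 28.
Year 1: $123,088 × 7/28 = $30,772. Book value $126,616.
Year 2: $123,088 × 6/28 = $26,376. Book value $100,240.
Year 3: $123,088 × 5/28 = $21,980. Book value $78,260.
Year 4: $123,088 × 4/28 = $17,584. Book value $60,676.
Accumulated through year 4 = $157,388 − $60,676 = $96,712.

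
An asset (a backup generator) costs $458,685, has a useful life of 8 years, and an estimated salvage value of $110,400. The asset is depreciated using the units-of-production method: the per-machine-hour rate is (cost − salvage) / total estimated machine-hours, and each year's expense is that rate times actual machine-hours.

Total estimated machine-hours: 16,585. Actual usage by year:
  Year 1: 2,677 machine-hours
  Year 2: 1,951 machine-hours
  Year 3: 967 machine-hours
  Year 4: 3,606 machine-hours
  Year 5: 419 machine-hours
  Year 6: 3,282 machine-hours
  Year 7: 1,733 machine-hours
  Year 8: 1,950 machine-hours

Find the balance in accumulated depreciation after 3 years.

$117,495

Depreciable base = $458,685 − $110,400 = $348,285.
Rate = $348,285 / 16,585 machine-hours = $21 per machine-hour.
Year 1: 2,677 × $21 = $56,217. Book value $402,468.
Year 2: 1,951 × $21 = $40,971. Book value $361,497.
Year 3: 967 × $21 = $20,307. Book value $341,190.
Accumulated through year 3 = $458,685 − $341,190 = $117,495.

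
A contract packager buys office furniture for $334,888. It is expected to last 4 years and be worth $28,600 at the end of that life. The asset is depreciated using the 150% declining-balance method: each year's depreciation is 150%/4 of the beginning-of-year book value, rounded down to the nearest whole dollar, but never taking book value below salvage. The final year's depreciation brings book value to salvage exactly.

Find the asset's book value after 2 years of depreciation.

$130,816

Depreciable base = $334,888 − $28,600 = $306,288.
Year 1: ⌊$334,888 × 150%/4⌋ = $125,583. Book value $209,305.
Year 2: ⌊$209,305 × 150%/4⌋ = $78,489. Book value $130,816.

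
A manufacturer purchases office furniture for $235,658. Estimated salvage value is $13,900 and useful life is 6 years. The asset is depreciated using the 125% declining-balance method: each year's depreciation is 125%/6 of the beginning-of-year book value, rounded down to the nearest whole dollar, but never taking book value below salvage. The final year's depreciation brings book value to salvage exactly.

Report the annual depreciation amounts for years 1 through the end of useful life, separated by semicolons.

Depreciable base = $235,658 − $13,900 = $221,758.
Year 1: ⌊$235,658 × 125%/6⌋ = $49,095. Book value $186,563.
Year 2: ⌊$186,563 × 125%/6⌋ = $38,867. Book value $147,696.
Year 3: ⌊$147,696 × 125%/6⌋ = $30,770. Book value $116,926.
Year 4: ⌊$116,926 × 125%/6⌋ = $24,359. Book value $92,567.
Year 5: ⌊$92,567 × 125%/6⌋ = $19,284. Book value $73,283.
Year 6 (final): $73,283 − $13,900 = $59,383. Book value $13,900.

$49,095; $38,867; $30,770; $24,359; $19,284; $59,383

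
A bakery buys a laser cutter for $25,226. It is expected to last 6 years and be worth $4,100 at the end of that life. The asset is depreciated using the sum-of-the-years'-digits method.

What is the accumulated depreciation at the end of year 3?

Depreciable base = $25,226 − $4,100 = $21,126.
Sum of the years' digits = 6+5+4+3+2+1 = 21.
Year 1: $21,126 × 6/21 = $6,036. Book value $19,190.
Year 2: $21,126 × 5/21 = $5,030. Book value $14,160.
Year 3: $21,126 × 4/21 = $4,024. Book value $10,136.
Accumulated through year 3 = $25,226 − $10,136 = $15,090.

$15,090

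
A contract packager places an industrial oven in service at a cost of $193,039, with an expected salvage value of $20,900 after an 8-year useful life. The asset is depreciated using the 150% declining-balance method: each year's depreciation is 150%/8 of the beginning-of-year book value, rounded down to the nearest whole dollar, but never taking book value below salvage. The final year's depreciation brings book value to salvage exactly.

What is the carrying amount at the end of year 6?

Depreciable base = $193,039 − $20,900 = $172,139.
Year 1: ⌊$193,039 × 150%/8⌋ = $36,194. Book value $156,845.
Year 2: ⌊$156,845 × 150%/8⌋ = $29,408. Book value $127,437.
Year 3: ⌊$127,437 × 150%/8⌋ = $23,894. Book value $103,543.
Year 4: ⌊$103,543 × 150%/8⌋ = $19,414. Book value $84,129.
Year 5: ⌊$84,129 × 150%/8⌋ = $15,774. Book value $68,355.
Year 6: ⌊$68,355 × 150%/8⌋ = $12,816. Book value $55,539.

$55,539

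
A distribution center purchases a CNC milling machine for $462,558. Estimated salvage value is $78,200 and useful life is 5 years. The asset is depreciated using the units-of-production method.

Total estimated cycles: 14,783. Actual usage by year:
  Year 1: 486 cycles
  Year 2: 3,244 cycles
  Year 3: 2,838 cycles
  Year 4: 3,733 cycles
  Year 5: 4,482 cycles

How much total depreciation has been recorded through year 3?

Depreciable base = $462,558 − $78,200 = $384,358.
Rate = $384,358 / 14,783 cycles = $26 per cycle.
Year 1: 486 × $26 = $12,636. Book value $449,922.
Year 2: 3,244 × $26 = $84,344. Book value $365,578.
Year 3: 2,838 × $26 = $73,788. Book value $291,790.
Accumulated through year 3 = $462,558 − $291,790 = $170,768.

$170,768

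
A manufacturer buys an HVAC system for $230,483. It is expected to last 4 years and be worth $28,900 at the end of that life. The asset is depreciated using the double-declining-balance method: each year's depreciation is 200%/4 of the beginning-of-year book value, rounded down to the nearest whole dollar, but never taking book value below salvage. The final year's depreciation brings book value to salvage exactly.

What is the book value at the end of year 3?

$28,900

Depreciable base = $230,483 − $28,900 = $201,583.
Year 1: ⌊$230,483 × 200%/4⌋ = $115,241. Book value $115,242.
Year 2: ⌊$115,242 × 200%/4⌋ = $57,621. Book value $57,621.
Year 3: ⌊$57,621 × 200%/4⌋ = $28,810, capped at $28,721. Book value $28,900.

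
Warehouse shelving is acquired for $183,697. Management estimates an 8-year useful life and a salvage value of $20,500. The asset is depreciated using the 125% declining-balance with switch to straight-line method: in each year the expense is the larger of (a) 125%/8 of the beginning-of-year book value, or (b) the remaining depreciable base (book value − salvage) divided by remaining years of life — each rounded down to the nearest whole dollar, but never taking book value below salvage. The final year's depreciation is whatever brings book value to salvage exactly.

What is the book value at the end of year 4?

Depreciable base = $183,697 − $20,500 = $163,197.
Year 1: DB = ⌊$183,697 × 125%/8⌋ = $28,702; SL = ⌊$163,197/8⌋ = $20,399 → take DB $28,702. Book value $154,995.
Year 2: DB = ⌊$154,995 × 125%/8⌋ = $24,217; SL = ⌊$134,495/7⌋ = $19,213 → take DB $24,217. Book value $130,778.
Year 3: DB = ⌊$130,778 × 125%/8⌋ = $20,434; SL = ⌊$110,278/6⌋ = $18,379 → take DB $20,434. Book value $110,344.
Year 4: DB = ⌊$110,344 × 125%/8⌋ = $17,241; SL = ⌊$89,844/5⌋ = $17,968 → take SL $17,968. Book value $92,376.

$92,376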